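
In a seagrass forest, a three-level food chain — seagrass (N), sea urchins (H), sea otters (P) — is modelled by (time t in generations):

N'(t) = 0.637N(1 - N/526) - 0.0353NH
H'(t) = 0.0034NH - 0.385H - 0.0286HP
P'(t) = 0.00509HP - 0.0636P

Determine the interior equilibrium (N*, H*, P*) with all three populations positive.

N* ≈ 162, H* ≈ 12.5, P* ≈ 5.77

From dP/dt = 0: 0.00509H* = 0.0636, so H* = 12.5.
From dN/dt = 0: 0.637(1 - N*/526) = 0.0353·12.5, giving N* = 526·(1 - 0.692) = 162.
From dH/dt = 0: 0.0034·162 - 0.385 = 0.0286P*, so P* = 0.165/0.0286 = 5.77.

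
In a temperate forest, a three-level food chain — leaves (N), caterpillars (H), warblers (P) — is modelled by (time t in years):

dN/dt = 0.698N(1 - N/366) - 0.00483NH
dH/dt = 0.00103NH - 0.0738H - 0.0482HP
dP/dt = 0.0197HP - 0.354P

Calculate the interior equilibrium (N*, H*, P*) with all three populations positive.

From dP/dt = 0: 0.0197H* = 0.354, so H* = 18.
From dN/dt = 0: 0.698(1 - N*/366) = 0.00483·18, giving N* = 366·(1 - 0.124) = 320.
From dH/dt = 0: 0.00103·320 - 0.0738 = 0.0482P*, so P* = 0.256/0.0482 = 5.32.

N* ≈ 320, H* ≈ 18, P* ≈ 5.32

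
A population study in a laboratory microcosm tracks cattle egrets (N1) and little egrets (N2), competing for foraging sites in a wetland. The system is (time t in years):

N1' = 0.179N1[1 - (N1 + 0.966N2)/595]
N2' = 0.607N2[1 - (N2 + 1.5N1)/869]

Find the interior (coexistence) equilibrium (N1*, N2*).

Setting both brackets to zero gives the nullclines N1 + 0.966N2 = 595 and 1.5N1 + N2 = 869.
Substituting N2 = 869 - 1.5N1 into the first: N1(1 - 0.966·1.5) = 595 - 0.966·869.
So N1* = -244/-0.449 = 544, and then N2* = 869 - 1.5·544 = 52.3.

N1* ≈ 544, N2* ≈ 52.3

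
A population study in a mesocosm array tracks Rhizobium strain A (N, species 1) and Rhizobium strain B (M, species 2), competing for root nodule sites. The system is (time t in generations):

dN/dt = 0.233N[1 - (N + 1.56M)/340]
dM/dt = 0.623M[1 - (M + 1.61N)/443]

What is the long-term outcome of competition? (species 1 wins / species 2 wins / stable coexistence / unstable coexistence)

unstable coexistence (outcome depends on initial conditions)

Compare the nullcline intercepts: K1/α12 = 340/1.56 = 218 < K2 = 443; K2/α21 = 443/1.61 = 275 < K1 = 340.
Since both are reversed, neither can invade when rare; the interior point is a saddle.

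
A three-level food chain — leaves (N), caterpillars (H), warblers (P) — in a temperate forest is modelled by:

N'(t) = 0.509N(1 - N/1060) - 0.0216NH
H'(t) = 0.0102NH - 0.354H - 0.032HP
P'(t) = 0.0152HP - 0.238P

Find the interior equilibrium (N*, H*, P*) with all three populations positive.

N* ≈ 356, H* ≈ 15.7, P* ≈ 102

From dP/dt = 0: 0.0152H* = 0.238, so H* = 15.7.
From dN/dt = 0: 0.509(1 - N*/1060) = 0.0216·15.7, giving N* = 1060·(1 - 0.664) = 356.
From dH/dt = 0: 0.0102·356 - 0.354 = 0.032P*, so P* = 3.27/0.032 = 102.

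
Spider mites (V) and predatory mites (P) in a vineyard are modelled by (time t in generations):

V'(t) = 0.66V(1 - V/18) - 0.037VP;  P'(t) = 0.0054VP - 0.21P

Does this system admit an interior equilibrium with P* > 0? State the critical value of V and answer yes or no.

The predator equation gives dP/dt > 0 only when V > 0.21/0.0054 = 38.9.
Without the predator, V → K = 18. Since 18 < 38.9, the predator cannot invade.

Threshold V = 38.9; K < 38.9, so no, the predator goes extinct.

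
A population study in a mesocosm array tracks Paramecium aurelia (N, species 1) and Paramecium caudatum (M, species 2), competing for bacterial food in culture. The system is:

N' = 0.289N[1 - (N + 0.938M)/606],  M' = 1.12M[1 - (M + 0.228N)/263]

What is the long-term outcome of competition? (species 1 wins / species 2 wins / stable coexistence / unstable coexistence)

Compare the nullcline intercepts: K1/α12 = 606/0.938 = 646 > K2 = 263; K2/α21 = 263/0.228 = 1150 > K1 = 606.
Since both inequalities hold, each species can invade when rare, so the interior equilibrium is stable.

stable coexistence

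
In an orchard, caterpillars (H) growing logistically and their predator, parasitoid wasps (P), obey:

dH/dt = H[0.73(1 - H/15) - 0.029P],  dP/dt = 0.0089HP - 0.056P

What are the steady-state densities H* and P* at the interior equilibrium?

From dP/dt = 0 with P > 0: 0.0089H* = 0.056, so H* = 6.29.
Substitute into dH/dt = 0: 0.73(1 - 6.29/15) = 0.029P*.
The bracket is 0.581, giving P* = 0.424/0.029 = 14.6.

H* ≈ 6.29, P* ≈ 14.6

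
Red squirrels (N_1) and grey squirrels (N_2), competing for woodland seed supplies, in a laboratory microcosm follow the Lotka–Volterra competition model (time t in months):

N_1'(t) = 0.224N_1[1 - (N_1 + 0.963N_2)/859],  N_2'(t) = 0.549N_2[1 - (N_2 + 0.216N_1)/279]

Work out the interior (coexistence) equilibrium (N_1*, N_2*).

Setting both brackets to zero gives the nullclines N_1 + 0.963N_2 = 859 and 0.216N_1 + N_2 = 279.
Substituting N_2 = 279 - 0.216N_1 into the first: N_1(1 - 0.963·0.216) = 859 - 0.963·279.
So N_1* = 590/0.792 = 745, and then N_2* = 279 - 0.216·745 = 118.

N_1* ≈ 745, N_2* ≈ 118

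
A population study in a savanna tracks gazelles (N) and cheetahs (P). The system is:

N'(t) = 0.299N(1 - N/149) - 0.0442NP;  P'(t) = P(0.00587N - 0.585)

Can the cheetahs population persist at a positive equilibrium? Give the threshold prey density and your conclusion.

Threshold N = 99.7; K > 99.7, so yes, the predator persists.

The predator equation gives dP/dt > 0 only when N > 0.585/0.00587 = 99.7.
Without the predator, N → K = 149. Since 149 > 99.7, the predator can invade and persist.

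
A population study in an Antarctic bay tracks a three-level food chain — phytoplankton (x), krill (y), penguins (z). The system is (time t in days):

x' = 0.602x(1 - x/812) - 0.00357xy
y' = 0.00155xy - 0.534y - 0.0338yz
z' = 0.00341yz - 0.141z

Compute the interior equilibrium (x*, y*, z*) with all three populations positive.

From dz/dt = 0: 0.00341y* = 0.141, so y* = 41.3.
From dx/dt = 0: 0.602(1 - x*/812) = 0.00357·41.3, giving x* = 812·(1 - 0.245) = 613.
From dy/dt = 0: 0.00155·613 - 0.534 = 0.0338z*, so z* = 0.416/0.0338 = 12.3.

x* ≈ 613, y* ≈ 41.3, z* ≈ 12.3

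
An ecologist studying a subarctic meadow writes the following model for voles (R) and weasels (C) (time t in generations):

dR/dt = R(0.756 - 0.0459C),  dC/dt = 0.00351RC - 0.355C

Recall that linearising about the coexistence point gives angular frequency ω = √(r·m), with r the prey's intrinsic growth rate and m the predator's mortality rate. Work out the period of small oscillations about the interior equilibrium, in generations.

T ≈ 12.1 generations

Here r = 0.756 and m = 0.355, so r·m = 0.268.
ω = √0.268 = 0.518 per generation, hence T = 2π/ω ≈ 12.1 generations.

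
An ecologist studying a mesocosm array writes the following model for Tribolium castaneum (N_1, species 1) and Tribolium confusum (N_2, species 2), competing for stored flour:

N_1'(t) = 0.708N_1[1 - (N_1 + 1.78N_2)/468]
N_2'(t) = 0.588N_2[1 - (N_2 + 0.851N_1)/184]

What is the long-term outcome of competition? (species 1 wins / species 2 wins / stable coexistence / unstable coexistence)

Compare the nullcline intercepts: K1/α12 = 468/1.78 = 263 > K2 = 184; K2/α21 = 184/0.851 = 216 < K1 = 468.
Since the inequalities point opposite ways, species 1 can invade but species 2 cannot.

species 1 excludes species 2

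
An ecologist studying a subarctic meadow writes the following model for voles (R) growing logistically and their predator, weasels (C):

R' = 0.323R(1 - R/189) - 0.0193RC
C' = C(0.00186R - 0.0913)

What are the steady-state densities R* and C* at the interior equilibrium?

From dC/dt = 0 with C > 0: 0.00186R* = 0.0913, so R* = 49.1.
Substitute into dR/dt = 0: 0.323(1 - 49.1/189) = 0.0193C*.
The bracket is 0.74, giving C* = 0.239/0.0193 = 12.4.

R* ≈ 49.1, C* ≈ 12.4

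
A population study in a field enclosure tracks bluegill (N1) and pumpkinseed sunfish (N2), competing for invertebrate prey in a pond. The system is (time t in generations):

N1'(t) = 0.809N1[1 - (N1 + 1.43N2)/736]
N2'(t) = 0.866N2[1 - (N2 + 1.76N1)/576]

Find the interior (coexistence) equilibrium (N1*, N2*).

Setting both brackets to zero gives the nullclines N1 + 1.43N2 = 736 and 1.76N1 + N2 = 576.
Substituting N2 = 576 - 1.76N1 into the first: N1(1 - 1.43·1.76) = 736 - 1.43·576.
So N1* = -87.7/-1.52 = 57.8, and then N2* = 576 - 1.76·57.8 = 474.

N1* ≈ 57.8, N2* ≈ 474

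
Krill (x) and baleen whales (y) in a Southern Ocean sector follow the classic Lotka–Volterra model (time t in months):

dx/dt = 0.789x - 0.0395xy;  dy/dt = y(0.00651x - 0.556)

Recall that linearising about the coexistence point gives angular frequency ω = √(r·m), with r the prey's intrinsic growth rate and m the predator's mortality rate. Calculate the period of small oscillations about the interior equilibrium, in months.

T ≈ 9.49 months

Here r = 0.789 and m = 0.556, so r·m = 0.439.
ω = √0.439 = 0.662 per month, hence T = 2π/ω ≈ 9.49 months.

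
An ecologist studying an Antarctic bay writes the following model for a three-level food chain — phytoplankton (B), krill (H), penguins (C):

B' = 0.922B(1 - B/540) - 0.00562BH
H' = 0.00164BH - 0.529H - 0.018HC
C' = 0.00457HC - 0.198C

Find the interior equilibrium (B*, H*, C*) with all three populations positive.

B* ≈ 397, H* ≈ 43.3, C* ≈ 6.82

From dC/dt = 0: 0.00457H* = 0.198, so H* = 43.3.
From dB/dt = 0: 0.922(1 - B*/540) = 0.00562·43.3, giving B* = 540·(1 - 0.264) = 397.
From dH/dt = 0: 0.00164·397 - 0.529 = 0.018C*, so C* = 0.123/0.018 = 6.82.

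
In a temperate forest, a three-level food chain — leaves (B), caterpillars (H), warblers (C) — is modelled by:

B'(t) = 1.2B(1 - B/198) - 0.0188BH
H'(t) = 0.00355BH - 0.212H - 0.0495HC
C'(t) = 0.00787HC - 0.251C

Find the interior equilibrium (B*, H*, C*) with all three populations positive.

B* ≈ 99.1, H* ≈ 31.9, C* ≈ 2.82

From dC/dt = 0: 0.00787H* = 0.251, so H* = 31.9.
From dB/dt = 0: 1.2(1 - B*/198) = 0.0188·31.9, giving B* = 198·(1 - 0.5) = 99.1.
From dH/dt = 0: 0.00355·99.1 - 0.212 = 0.0495C*, so C* = 0.14/0.0495 = 2.82.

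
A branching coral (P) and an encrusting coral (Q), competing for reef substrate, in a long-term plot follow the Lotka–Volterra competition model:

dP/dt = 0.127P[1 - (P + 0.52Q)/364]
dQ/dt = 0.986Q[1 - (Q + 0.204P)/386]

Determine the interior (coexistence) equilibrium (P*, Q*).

P* ≈ 183, Q* ≈ 349

Setting both brackets to zero gives the nullclines P + 0.52Q = 364 and 0.204P + Q = 386.
Substituting Q = 386 - 0.204P into the first: P(1 - 0.52·0.204) = 364 - 0.52·386.
So P* = 163/0.894 = 183, and then Q* = 386 - 0.204·183 = 349.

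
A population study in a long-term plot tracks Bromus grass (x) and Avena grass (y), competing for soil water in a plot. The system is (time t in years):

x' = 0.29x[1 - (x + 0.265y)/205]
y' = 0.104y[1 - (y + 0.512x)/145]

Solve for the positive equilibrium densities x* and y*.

x* ≈ 193, y* ≈ 46.3

Setting both brackets to zero gives the nullclines x + 0.265y = 205 and 0.512x + y = 145.
Substituting y = 145 - 0.512x into the first: x(1 - 0.265·0.512) = 205 - 0.265·145.
So x* = 167/0.864 = 193, and then y* = 145 - 0.512·193 = 46.3.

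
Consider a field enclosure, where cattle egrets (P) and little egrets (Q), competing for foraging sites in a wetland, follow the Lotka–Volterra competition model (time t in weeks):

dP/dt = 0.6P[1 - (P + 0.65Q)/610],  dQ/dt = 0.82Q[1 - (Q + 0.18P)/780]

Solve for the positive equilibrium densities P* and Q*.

Setting both brackets to zero gives the nullclines P + 0.65Q = 610 and 0.18P + Q = 780.
Substituting Q = 780 - 0.18P into the first: P(1 - 0.65·0.18) = 610 - 0.65·780.
So P* = 103/0.883 = 117, and then Q* = 780 - 0.18·117 = 759.

P* ≈ 117, Q* ≈ 759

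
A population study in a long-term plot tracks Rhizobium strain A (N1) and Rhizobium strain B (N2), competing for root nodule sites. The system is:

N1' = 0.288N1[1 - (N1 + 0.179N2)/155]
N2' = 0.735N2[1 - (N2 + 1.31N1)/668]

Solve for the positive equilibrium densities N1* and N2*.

Setting both brackets to zero gives the nullclines N1 + 0.179N2 = 155 and 1.31N1 + N2 = 668.
Substituting N2 = 668 - 1.31N1 into the first: N1(1 - 0.179·1.31) = 155 - 0.179·668.
So N1* = 35.4/0.766 = 46.3, and then N2* = 668 - 1.31·46.3 = 607.

N1* ≈ 46.3, N2* ≈ 607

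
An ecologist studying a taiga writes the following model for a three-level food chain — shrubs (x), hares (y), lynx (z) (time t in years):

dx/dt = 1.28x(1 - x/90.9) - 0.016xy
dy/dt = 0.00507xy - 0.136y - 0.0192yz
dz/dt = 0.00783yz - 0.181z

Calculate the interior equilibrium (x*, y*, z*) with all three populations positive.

From dz/dt = 0: 0.00783y* = 0.181, so y* = 23.1.
From dx/dt = 0: 1.28(1 - x*/90.9) = 0.016·23.1, giving x* = 90.9·(1 - 0.289) = 64.6.
From dy/dt = 0: 0.00507·64.6 - 0.136 = 0.0192z*, so z* = 0.192/0.0192 = 9.98.

x* ≈ 64.6, y* ≈ 23.1, z* ≈ 9.98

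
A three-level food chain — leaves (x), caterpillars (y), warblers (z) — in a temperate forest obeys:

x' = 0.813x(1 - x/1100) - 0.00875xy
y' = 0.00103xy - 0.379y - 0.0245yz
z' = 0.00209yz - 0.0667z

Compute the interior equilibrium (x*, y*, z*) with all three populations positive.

x* ≈ 722, y* ≈ 31.9, z* ≈ 14.9

From dz/dt = 0: 0.00209y* = 0.0667, so y* = 31.9.
From dx/dt = 0: 0.813(1 - x*/1100) = 0.00875·31.9, giving x* = 1100·(1 - 0.343) = 722.
From dy/dt = 0: 0.00103·722 - 0.379 = 0.0245z*, so z* = 0.365/0.0245 = 14.9.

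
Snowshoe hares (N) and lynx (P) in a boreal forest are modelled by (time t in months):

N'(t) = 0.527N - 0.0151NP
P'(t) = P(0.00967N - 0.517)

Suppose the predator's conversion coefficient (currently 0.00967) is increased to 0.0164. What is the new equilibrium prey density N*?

At the interior fixed point, setting dP/dt = 0 with P > 0 fixes N* = (predator death rate)/(NP coefficient) — independent of the other coefficients.
With the change, N* = 0.517/0.0164 = 31.5; it falls from 53.5.

N* ≈ 31.5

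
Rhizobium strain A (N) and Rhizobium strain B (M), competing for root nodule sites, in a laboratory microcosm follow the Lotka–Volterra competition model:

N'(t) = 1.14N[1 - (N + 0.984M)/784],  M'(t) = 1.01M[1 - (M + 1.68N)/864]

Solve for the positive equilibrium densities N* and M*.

Setting both brackets to zero gives the nullclines N + 0.984M = 784 and 1.68N + M = 864.
Substituting M = 864 - 1.68N into the first: N(1 - 0.984·1.68) = 784 - 0.984·864.
So N* = -66.2/-0.653 = 101, and then M* = 864 - 1.68·101 = 694.

N* ≈ 101, M* ≈ 694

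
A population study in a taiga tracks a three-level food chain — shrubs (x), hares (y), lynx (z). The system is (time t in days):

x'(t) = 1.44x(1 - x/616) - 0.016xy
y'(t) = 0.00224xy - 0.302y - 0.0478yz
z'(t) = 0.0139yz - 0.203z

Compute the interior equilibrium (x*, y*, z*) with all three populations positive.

x* ≈ 516, y* ≈ 14.6, z* ≈ 17.9

From dz/dt = 0: 0.0139y* = 0.203, so y* = 14.6.
From dx/dt = 0: 1.44(1 - x*/616) = 0.016·14.6, giving x* = 616·(1 - 0.162) = 516.
From dy/dt = 0: 0.00224·516 - 0.302 = 0.0478z*, so z* = 0.854/0.0478 = 17.9.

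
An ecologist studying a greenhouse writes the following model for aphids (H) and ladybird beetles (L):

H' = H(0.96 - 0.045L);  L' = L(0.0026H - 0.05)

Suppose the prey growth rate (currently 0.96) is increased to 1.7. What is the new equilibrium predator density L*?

At the interior fixed point, setting dH/dt = 0 with H > 0 fixes L* = (prey growth rate)/(HL coefficient) — independent of the other coefficients.
With the change, L* = 1.7/0.045 = 37.8; it rises from 21.3.

L* ≈ 37.8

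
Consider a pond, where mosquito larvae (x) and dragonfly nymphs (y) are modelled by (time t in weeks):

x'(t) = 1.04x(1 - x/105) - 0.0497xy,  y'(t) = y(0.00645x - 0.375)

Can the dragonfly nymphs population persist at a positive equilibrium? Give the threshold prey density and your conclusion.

Threshold x = 58.1; K > 58.1, so yes, the predator persists.

The predator equation gives dy/dt > 0 only when x > 0.375/0.00645 = 58.1.
Without the predator, x → K = 105. Since 105 > 58.1, the predator can invade and persist.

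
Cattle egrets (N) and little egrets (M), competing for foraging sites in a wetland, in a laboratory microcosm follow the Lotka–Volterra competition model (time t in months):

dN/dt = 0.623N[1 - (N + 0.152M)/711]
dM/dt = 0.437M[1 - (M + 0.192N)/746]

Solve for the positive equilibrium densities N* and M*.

Setting both brackets to zero gives the nullclines N + 0.152M = 711 and 0.192N + M = 746.
Substituting M = 746 - 0.192N into the first: N(1 - 0.152·0.192) = 711 - 0.152·746.
So N* = 598/0.971 = 616, and then M* = 746 - 0.192·616 = 628.

N* ≈ 616, M* ≈ 628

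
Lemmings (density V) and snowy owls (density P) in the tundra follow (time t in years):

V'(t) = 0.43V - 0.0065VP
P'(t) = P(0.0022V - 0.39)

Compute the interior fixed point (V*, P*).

V* ≈ 177, P* ≈ 66.2

Set dP/dt = 0 with P > 0: 0.0022V - 0.39 = 0, so V* = 0.39/0.0022 = 177.
Set dV/dt = 0 with V > 0: 0.43 - 0.0065P = 0, so P* = 0.43/0.0065 = 66.2.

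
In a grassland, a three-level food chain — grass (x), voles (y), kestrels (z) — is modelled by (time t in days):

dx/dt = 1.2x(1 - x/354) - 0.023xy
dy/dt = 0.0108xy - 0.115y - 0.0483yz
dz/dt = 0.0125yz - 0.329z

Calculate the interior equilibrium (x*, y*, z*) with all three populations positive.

x* ≈ 175, y* ≈ 26.3, z* ≈ 36.8

From dz/dt = 0: 0.0125y* = 0.329, so y* = 26.3.
From dx/dt = 0: 1.2(1 - x*/354) = 0.023·26.3, giving x* = 354·(1 - 0.504) = 175.
From dy/dt = 0: 0.0108·175 - 0.115 = 0.0483z*, so z* = 1.78/0.0483 = 36.8.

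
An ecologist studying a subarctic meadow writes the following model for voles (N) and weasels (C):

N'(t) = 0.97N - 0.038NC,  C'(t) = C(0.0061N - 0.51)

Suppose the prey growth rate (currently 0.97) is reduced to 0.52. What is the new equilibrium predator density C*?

C* ≈ 13.7

At the interior fixed point, setting dN/dt = 0 with N > 0 fixes C* = (prey growth rate)/(NC coefficient) — independent of the other coefficients.
With the change, C* = 0.52/0.038 = 13.7; it falls from 25.5.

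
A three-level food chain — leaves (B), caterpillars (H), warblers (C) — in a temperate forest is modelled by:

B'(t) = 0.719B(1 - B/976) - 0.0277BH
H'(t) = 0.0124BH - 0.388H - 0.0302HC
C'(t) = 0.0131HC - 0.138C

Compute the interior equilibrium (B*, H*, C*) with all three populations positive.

B* ≈ 580, H* ≈ 10.5, C* ≈ 225

From dC/dt = 0: 0.0131H* = 0.138, so H* = 10.5.
From dB/dt = 0: 0.719(1 - B*/976) = 0.0277·10.5, giving B* = 976·(1 - 0.406) = 580.
From dH/dt = 0: 0.0124·580 - 0.388 = 0.0302C*, so C* = 6.8/0.0302 = 225.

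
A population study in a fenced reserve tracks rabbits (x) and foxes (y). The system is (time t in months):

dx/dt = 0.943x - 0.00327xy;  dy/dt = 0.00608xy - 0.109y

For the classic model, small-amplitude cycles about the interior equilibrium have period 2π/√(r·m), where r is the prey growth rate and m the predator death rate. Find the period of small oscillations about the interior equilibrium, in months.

Here r = 0.943 and m = 0.109, so r·m = 0.103.
ω = √0.103 = 0.321 per month, hence T = 2π/ω ≈ 19.6 months.

T ≈ 19.6 months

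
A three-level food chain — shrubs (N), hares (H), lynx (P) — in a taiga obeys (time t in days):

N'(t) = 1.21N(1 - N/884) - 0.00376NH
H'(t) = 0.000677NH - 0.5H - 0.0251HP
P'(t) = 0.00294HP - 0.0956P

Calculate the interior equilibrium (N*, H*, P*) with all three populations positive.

From dP/dt = 0: 0.00294H* = 0.0956, so H* = 32.5.
From dN/dt = 0: 1.21(1 - N*/884) = 0.00376·32.5, giving N* = 884·(1 - 0.101) = 795.
From dH/dt = 0: 0.000677·795 - 0.5 = 0.0251P*, so P* = 0.038/0.0251 = 1.51.

N* ≈ 795, H* ≈ 32.5, P* ≈ 1.51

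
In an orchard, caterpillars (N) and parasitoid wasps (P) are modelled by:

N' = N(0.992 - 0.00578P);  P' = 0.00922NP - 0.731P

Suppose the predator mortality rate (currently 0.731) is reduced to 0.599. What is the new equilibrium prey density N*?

At the interior fixed point, setting dP/dt = 0 with P > 0 fixes N* = (predator death rate)/(NP coefficient) — independent of the other coefficients.
With the change, N* = 0.599/0.00922 = 65; it falls from 79.3.

N* ≈ 65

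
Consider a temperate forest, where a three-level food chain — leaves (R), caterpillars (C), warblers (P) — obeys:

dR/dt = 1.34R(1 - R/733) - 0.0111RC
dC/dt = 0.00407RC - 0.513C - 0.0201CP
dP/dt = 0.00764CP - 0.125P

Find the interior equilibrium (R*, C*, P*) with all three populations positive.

From dP/dt = 0: 0.00764C* = 0.125, so C* = 16.4.
From dR/dt = 0: 1.34(1 - R*/733) = 0.0111·16.4, giving R* = 733·(1 - 0.136) = 634.
From dC/dt = 0: 0.00407·634 - 0.513 = 0.0201P*, so P* = 2.07/0.0201 = 103.

R* ≈ 634, C* ≈ 16.4, P* ≈ 103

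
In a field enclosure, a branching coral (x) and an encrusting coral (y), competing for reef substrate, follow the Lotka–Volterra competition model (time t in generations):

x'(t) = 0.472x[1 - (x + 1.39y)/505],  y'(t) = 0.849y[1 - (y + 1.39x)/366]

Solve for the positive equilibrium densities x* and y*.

x* ≈ 4.01, y* ≈ 360

Setting both brackets to zero gives the nullclines x + 1.39y = 505 and 1.39x + y = 366.
Substituting y = 366 - 1.39x into the first: x(1 - 1.39·1.39) = 505 - 1.39·366.
So x* = -3.74/-0.932 = 4.01, and then y* = 366 - 1.39·4.01 = 360.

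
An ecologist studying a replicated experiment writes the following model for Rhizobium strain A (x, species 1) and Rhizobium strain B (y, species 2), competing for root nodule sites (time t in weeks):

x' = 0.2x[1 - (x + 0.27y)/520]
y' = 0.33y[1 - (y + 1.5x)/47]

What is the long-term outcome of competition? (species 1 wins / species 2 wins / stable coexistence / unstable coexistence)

Compare the nullcline intercepts: K1/α12 = 520/0.27 = 1930 > K2 = 47; K2/α21 = 47/1.5 = 31.3 < K1 = 520.
Since the inequalities point opposite ways, species 1 can invade but species 2 cannot.

species 1 excludes species 2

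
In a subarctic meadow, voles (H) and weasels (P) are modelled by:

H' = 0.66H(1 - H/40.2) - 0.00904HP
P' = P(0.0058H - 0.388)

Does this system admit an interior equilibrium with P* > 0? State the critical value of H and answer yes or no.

Threshold H = 66.9; K < 66.9, so no, the predator goes extinct.

The predator equation gives dP/dt > 0 only when H > 0.388/0.0058 = 66.9.
Without the predator, H → K = 40.2. Since 40.2 < 66.9, the predator cannot invade.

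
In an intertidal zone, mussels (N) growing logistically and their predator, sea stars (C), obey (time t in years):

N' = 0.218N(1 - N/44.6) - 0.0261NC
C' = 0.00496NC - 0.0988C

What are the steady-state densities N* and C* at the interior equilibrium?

N* ≈ 19.9, C* ≈ 4.62

From dC/dt = 0 with C > 0: 0.00496N* = 0.0988, so N* = 19.9.
Substitute into dN/dt = 0: 0.218(1 - 19.9/44.6) = 0.0261C*.
The bracket is 0.553, giving C* = 0.121/0.0261 = 4.62.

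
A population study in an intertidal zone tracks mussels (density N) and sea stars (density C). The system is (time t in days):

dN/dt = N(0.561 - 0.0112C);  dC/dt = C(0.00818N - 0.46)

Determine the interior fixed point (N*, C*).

N* ≈ 56.2, C* ≈ 50.1

Set dC/dt = 0 with C > 0: 0.00818N - 0.46 = 0, so N* = 0.46/0.00818 = 56.2.
Set dN/dt = 0 with N > 0: 0.561 - 0.0112C = 0, so C* = 0.561/0.0112 = 50.1.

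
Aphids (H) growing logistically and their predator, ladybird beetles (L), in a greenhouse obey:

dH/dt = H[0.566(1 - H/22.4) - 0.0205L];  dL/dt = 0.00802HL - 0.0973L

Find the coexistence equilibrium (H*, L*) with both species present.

From dL/dt = 0 with L > 0: 0.00802H* = 0.0973, so H* = 12.1.
Substitute into dH/dt = 0: 0.566(1 - 12.1/22.4) = 0.0205L*.
The bracket is 0.458, giving L* = 0.259/0.0205 = 12.7.

H* ≈ 12.1, L* ≈ 12.7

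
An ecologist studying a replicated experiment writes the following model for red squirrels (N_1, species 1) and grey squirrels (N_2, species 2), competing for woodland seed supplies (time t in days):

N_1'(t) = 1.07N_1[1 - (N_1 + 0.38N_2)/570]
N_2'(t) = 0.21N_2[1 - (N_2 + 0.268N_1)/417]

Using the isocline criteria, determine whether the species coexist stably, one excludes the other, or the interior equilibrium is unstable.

stable coexistence

Compare the nullcline intercepts: K1/α12 = 570/0.38 = 1500 > K2 = 417; K2/α21 = 417/0.268 = 1560 > K1 = 570.
Since both inequalities hold, each species can invade when rare, so the interior equilibrium is stable.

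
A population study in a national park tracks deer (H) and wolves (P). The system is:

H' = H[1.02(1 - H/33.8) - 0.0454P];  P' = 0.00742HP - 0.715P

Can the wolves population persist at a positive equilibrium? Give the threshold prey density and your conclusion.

Threshold H = 96.4; K < 96.4, so no, the predator goes extinct.

The predator equation gives dP/dt > 0 only when H > 0.715/0.00742 = 96.4.
Without the predator, H → K = 33.8. Since 33.8 < 96.4, the predator cannot invade.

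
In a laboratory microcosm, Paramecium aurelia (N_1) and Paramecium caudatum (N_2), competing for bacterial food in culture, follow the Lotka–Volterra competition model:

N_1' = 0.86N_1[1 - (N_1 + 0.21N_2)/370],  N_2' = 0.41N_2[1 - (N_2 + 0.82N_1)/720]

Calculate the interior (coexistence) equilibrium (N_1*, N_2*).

N_1* ≈ 264, N_2* ≈ 503

Setting both brackets to zero gives the nullclines N_1 + 0.21N_2 = 370 and 0.82N_1 + N_2 = 720.
Substituting N_2 = 720 - 0.82N_1 into the first: N_1(1 - 0.21·0.82) = 370 - 0.21·720.
So N_1* = 219/0.828 = 264, and then N_2* = 720 - 0.82·264 = 503.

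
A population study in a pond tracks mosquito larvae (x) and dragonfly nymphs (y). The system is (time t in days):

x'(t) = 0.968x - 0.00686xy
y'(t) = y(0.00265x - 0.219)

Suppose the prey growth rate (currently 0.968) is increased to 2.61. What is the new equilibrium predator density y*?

y* ≈ 380

At the interior fixed point, setting dx/dt = 0 with x > 0 fixes y* = (prey growth rate)/(xy coefficient) — independent of the other coefficients.
With the change, y* = 2.61/0.00686 = 380; it rises from 141.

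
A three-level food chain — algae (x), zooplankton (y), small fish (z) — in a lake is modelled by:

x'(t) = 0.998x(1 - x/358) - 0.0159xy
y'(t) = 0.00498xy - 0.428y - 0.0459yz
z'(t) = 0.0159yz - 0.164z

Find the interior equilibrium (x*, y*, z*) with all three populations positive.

x* ≈ 299, y* ≈ 10.3, z* ≈ 23.1

From dz/dt = 0: 0.0159y* = 0.164, so y* = 10.3.
From dx/dt = 0: 0.998(1 - x*/358) = 0.0159·10.3, giving x* = 358·(1 - 0.164) = 299.
From dy/dt = 0: 0.00498·299 - 0.428 = 0.0459z*, so z* = 1.06/0.0459 = 23.1.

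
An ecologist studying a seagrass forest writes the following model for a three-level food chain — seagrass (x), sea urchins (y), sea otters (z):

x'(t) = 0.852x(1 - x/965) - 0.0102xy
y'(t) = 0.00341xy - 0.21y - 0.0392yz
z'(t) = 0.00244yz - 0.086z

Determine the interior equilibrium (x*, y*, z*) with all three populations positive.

From dz/dt = 0: 0.00244y* = 0.086, so y* = 35.2.
From dx/dt = 0: 0.852(1 - x*/965) = 0.0102·35.2, giving x* = 965·(1 - 0.422) = 558.
From dy/dt = 0: 0.00341·558 - 0.21 = 0.0392z*, so z* = 1.69/0.0392 = 43.2.

x* ≈ 558, y* ≈ 35.2, z* ≈ 43.2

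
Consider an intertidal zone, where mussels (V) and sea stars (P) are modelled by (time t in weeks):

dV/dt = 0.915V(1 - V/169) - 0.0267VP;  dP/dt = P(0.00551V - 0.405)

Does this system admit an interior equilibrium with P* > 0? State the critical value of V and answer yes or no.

Threshold V = 73.5; K > 73.5, so yes, the predator persists.

The predator equation gives dP/dt > 0 only when V > 0.405/0.00551 = 73.5.
Without the predator, V → K = 169. Since 169 > 73.5, the predator can invade and persist.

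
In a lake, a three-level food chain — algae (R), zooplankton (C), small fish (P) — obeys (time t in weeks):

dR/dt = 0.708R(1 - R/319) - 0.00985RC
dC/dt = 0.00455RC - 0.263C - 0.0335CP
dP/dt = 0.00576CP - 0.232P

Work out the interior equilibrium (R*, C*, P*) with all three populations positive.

R* ≈ 140, C* ≈ 40.3, P* ≈ 11.2

From dP/dt = 0: 0.00576C* = 0.232, so C* = 40.3.
From dR/dt = 0: 0.708(1 - R*/319) = 0.00985·40.3, giving R* = 319·(1 - 0.56) = 140.
From dC/dt = 0: 0.00455·140 - 0.263 = 0.0335P*, so P* = 0.375/0.0335 = 11.2.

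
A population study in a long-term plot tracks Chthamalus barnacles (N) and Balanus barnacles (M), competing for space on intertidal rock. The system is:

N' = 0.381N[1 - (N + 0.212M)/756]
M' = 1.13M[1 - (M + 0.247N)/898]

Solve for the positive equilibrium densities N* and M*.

N* ≈ 597, M* ≈ 751

Setting both brackets to zero gives the nullclines N + 0.212M = 756 and 0.247N + M = 898.
Substituting M = 898 - 0.247N into the first: N(1 - 0.212·0.247) = 756 - 0.212·898.
So N* = 566/0.948 = 597, and then M* = 898 - 0.247·597 = 751.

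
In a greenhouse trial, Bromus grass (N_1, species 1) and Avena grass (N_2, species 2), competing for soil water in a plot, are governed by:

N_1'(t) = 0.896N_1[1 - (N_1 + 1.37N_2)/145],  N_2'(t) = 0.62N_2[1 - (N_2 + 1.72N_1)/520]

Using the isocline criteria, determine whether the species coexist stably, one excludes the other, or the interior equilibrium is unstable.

Compare the nullcline intercepts: K1/α12 = 145/1.37 = 106 < K2 = 520; K2/α21 = 520/1.72 = 302 > K1 = 145.
Since the inequalities point opposite ways, species 2 can invade but species 1 cannot.

species 2 excludes species 1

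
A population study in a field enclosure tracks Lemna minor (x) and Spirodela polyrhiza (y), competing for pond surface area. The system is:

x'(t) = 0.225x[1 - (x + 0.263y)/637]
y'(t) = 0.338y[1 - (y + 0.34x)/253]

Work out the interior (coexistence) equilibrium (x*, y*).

Setting both brackets to zero gives the nullclines x + 0.263y = 637 and 0.34x + y = 253.
Substituting y = 253 - 0.34x into the first: x(1 - 0.263·0.34) = 637 - 0.263·253.
So x* = 570/0.911 = 626, and then y* = 253 - 0.34·626 = 40.

x* ≈ 626, y* ≈ 40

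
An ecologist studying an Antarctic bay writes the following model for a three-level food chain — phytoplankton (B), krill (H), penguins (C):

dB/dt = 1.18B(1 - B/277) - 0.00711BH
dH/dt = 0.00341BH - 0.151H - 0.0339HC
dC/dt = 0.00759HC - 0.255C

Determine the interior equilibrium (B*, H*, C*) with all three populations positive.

From dC/dt = 0: 0.00759H* = 0.255, so H* = 33.6.
From dB/dt = 0: 1.18(1 - B*/277) = 0.00711·33.6, giving B* = 277·(1 - 0.202) = 221.
From dH/dt = 0: 0.00341·221 - 0.151 = 0.0339C*, so C* = 0.602/0.0339 = 17.8.

B* ≈ 221, H* ≈ 33.6, C* ≈ 17.8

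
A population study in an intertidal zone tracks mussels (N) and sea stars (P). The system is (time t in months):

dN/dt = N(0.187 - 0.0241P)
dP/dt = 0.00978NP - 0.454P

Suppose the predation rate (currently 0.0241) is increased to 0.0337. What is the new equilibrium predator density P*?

P* ≈ 5.55

At the interior fixed point, setting dN/dt = 0 with N > 0 fixes P* = (prey growth rate)/(NP coefficient) — independent of the other coefficients.
With the change, P* = 0.187/0.0337 = 5.55; it falls from 7.76.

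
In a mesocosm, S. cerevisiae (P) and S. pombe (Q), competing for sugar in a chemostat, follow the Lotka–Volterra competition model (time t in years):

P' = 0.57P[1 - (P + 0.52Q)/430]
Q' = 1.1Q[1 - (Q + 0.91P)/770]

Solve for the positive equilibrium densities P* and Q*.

Setting both brackets to zero gives the nullclines P + 0.52Q = 430 and 0.91P + Q = 770.
Substituting Q = 770 - 0.91P into the first: P(1 - 0.52·0.91) = 430 - 0.52·770.
So P* = 29.6/0.527 = 56.2, and then Q* = 770 - 0.91·56.2 = 719.

P* ≈ 56.2, Q* ≈ 719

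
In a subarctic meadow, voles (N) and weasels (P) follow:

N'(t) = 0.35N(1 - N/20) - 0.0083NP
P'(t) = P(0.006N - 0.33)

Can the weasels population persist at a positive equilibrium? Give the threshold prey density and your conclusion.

The predator equation gives dP/dt > 0 only when N > 0.33/0.006 = 55.
Without the predator, N → K = 20. Since 20 < 55, the predator cannot invade.

Threshold N = 55; K < 55, so no, the predator goes extinct.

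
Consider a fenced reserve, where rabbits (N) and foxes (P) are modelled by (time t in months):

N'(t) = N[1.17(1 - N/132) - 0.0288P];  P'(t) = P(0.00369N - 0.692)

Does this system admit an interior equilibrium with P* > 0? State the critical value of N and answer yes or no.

The predator equation gives dP/dt > 0 only when N > 0.692/0.00369 = 188.
Without the predator, N → K = 132. Since 132 < 188, the predator cannot invade.

Threshold N = 188; K < 188, so no, the predator goes extinct.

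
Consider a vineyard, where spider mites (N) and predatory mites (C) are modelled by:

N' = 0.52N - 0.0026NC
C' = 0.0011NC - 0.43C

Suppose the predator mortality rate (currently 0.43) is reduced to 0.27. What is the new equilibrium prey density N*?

N* ≈ 245

At the interior fixed point, setting dC/dt = 0 with C > 0 fixes N* = (predator death rate)/(NC coefficient) — independent of the other coefficients.
With the change, N* = 0.27/0.0011 = 245; it falls from 391.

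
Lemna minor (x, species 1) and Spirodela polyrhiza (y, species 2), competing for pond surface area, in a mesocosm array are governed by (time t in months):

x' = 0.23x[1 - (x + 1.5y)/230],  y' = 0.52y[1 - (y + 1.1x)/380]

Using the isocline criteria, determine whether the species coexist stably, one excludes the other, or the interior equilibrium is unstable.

Compare the nullcline intercepts: K1/α12 = 230/1.5 = 153 < K2 = 380; K2/α21 = 380/1.1 = 345 > K1 = 230.
Since the inequalities point opposite ways, species 2 can invade but species 1 cannot.

species 2 excludes species 1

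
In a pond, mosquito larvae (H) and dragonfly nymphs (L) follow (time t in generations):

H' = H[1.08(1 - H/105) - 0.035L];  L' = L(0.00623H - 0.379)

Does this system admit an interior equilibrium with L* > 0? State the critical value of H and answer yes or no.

Threshold H = 60.8; K > 60.8, so yes, the predator persists.

The predator equation gives dL/dt > 0 only when H > 0.379/0.00623 = 60.8.
Without the predator, H → K = 105. Since 105 > 60.8, the predator can invade and persist.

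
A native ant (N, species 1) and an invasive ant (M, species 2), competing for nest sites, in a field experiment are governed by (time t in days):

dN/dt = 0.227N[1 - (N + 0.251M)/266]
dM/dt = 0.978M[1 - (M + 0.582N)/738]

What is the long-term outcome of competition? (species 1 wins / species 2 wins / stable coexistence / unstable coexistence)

Compare the nullcline intercepts: K1/α12 = 266/0.251 = 1060 > K2 = 738; K2/α21 = 738/0.582 = 1270 > K1 = 266.
Since both inequalities hold, each species can invade when rare, so the interior equilibrium is stable.

stable coexistence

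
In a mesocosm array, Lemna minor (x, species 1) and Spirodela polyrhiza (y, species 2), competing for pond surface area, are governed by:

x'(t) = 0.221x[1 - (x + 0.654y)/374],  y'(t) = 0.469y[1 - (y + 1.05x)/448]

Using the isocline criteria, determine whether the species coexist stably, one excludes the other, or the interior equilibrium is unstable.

stable coexistence

Compare the nullcline intercepts: K1/α12 = 374/0.654 = 572 > K2 = 448; K2/α21 = 448/1.05 = 427 > K1 = 374.
Since both inequalities hold, each species can invade when rare, so the interior equilibrium is stable.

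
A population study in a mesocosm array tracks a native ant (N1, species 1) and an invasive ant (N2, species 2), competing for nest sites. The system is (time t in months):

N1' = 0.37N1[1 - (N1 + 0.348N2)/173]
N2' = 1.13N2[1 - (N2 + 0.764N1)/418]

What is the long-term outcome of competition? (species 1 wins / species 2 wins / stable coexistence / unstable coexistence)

stable coexistence

Compare the nullcline intercepts: K1/α12 = 173/0.348 = 497 > K2 = 418; K2/α21 = 418/0.764 = 547 > K1 = 173.
Since both inequalities hold, each species can invade when rare, so the interior equilibrium is stable.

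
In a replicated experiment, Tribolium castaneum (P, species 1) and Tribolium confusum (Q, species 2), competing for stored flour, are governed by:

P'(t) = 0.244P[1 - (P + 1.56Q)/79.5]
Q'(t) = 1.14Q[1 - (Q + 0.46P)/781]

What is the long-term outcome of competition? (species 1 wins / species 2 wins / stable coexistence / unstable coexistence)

species 2 excludes species 1

Compare the nullcline intercepts: K1/α12 = 79.5/1.56 = 51 < K2 = 781; K2/α21 = 781/0.46 = 1700 > K1 = 79.5.
Since the inequalities point opposite ways, species 2 can invade but species 1 cannot.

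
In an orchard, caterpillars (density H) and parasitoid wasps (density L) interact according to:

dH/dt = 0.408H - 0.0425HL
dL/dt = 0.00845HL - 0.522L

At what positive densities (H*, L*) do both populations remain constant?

Set dL/dt = 0 with L > 0: 0.00845H - 0.522 = 0, so H* = 0.522/0.00845 = 61.8.
Set dH/dt = 0 with H > 0: 0.408 - 0.0425L = 0, so L* = 0.408/0.0425 = 9.6.

H* ≈ 61.8, L* ≈ 9.6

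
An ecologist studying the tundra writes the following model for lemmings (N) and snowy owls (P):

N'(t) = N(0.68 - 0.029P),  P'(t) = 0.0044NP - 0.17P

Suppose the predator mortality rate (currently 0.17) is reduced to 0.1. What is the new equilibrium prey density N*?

At the interior fixed point, setting dP/dt = 0 with P > 0 fixes N* = (predator death rate)/(NP coefficient) — independent of the other coefficients.
With the change, N* = 0.1/0.0044 = 22.7; it falls from 38.6.

N* ≈ 22.7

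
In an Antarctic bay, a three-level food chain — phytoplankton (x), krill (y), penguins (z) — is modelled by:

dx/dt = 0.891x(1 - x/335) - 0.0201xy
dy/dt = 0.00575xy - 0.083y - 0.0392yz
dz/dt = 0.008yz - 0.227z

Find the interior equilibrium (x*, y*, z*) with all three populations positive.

From dz/dt = 0: 0.008y* = 0.227, so y* = 28.4.
From dx/dt = 0: 0.891(1 - x*/335) = 0.0201·28.4, giving x* = 335·(1 - 0.64) = 121.
From dy/dt = 0: 0.00575·121 - 0.083 = 0.0392z*, so z* = 0.61/0.0392 = 15.6.

x* ≈ 121, y* ≈ 28.4, z* ≈ 15.6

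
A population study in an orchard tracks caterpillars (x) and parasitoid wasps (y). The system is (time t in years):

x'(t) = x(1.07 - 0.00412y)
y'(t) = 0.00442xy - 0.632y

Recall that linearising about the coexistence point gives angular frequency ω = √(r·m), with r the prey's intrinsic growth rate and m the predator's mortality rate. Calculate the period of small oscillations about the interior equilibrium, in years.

T ≈ 7.64 years

Here r = 1.07 and m = 0.632, so r·m = 0.676.
ω = √0.676 = 0.822 per year, hence T = 2π/ω ≈ 7.64 years.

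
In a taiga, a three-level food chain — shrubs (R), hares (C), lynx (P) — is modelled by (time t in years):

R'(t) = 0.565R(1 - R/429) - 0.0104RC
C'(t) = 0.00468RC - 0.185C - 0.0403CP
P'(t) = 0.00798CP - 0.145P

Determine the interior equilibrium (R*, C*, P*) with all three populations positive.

R* ≈ 286, C* ≈ 18.2, P* ≈ 28.6

From dP/dt = 0: 0.00798C* = 0.145, so C* = 18.2.
From dR/dt = 0: 0.565(1 - R*/429) = 0.0104·18.2, giving R* = 429·(1 - 0.334) = 286.
From dC/dt = 0: 0.00468·286 - 0.185 = 0.0403P*, so P* = 1.15/0.0403 = 28.6.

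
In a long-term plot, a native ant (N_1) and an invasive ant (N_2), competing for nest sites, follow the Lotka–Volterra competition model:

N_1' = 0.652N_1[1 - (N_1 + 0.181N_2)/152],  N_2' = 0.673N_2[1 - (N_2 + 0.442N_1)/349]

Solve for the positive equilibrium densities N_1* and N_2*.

N_1* ≈ 96.6, N_2* ≈ 306

Setting both brackets to zero gives the nullclines N_1 + 0.181N_2 = 152 and 0.442N_1 + N_2 = 349.
Substituting N_2 = 349 - 0.442N_1 into the first: N_1(1 - 0.181·0.442) = 152 - 0.181·349.
So N_1* = 88.8/0.92 = 96.6, and then N_2* = 349 - 0.442·96.6 = 306.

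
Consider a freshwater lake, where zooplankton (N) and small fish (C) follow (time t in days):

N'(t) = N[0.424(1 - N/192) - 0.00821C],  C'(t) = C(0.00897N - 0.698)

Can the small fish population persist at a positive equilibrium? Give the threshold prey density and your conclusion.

Threshold N = 77.8; K > 77.8, so yes, the predator persists.

The predator equation gives dC/dt > 0 only when N > 0.698/0.00897 = 77.8.
Without the predator, N → K = 192. Since 192 > 77.8, the predator can invade and persist.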